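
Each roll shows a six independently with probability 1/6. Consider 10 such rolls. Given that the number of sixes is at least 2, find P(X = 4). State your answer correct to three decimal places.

X ~ Binomial(10, 0.166667). Want P(X=4 | X≥2) = P(X=4) / P(X≥2).
P(X=4) = C(10,4)·0.166667^4·0.833333^6 = 0.05427
P(X≥2) = 1 − 0.16151 − 0.32301 = 0.51548
Ratio = 0.05427 / 0.51548 = 0.10527

0.105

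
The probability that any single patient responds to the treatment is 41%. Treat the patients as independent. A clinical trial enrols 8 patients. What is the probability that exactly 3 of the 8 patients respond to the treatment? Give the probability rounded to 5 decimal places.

X ~ Binomial(n=8, p=0.41).
P(X=3) = C(8,3) · p^3 · (1−p)^5
= 56 · 0.068921 · 0.071492 = 0.2759305

0.27593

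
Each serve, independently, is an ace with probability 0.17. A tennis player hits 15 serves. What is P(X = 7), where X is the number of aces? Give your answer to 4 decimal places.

0.0059

X ~ Binomial(n=15, p=0.17).
P(X=7) = C(15,7) · p^7 · (1−p)^8
= 6435 · 4.1034e-06 · 0.22523 = 0.005947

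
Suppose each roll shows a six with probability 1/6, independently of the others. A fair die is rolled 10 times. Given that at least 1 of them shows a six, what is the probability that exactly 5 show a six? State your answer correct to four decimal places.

X ~ Binomial(10, 0.166667). Want P(X=5 | X≥1) = P(X=5) / P(X≥1).
P(X=5) = C(10,5)·0.166667^5·0.833333^5 = 0.013024
P(X≥1) = 1 − 0.161506 = 0.838494
Ratio = 0.013024 / 0.838494 = 0.015532

0.0155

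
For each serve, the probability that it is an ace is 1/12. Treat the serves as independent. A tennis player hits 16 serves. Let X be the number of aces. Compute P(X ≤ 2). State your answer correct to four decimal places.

X ~ Binomial(16, 0.083333); P(X ≤ 2) = Σ C(16,k) p^k (1−p)^(16−k) over k:
  k=0: C(16,0)·0.083333^0·0.916667^16 = 0.248532
  k=1: C(16,1)·0.083333^1·0.916667^15 = 0.361502
  k=2: C(16,2)·0.083333^2·0.916667^14 = 0.246478
Total = 0.856513

0.8565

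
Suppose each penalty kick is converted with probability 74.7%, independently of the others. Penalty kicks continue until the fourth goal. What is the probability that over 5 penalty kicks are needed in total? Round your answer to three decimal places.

0.374

Needing more than 5 penalty kicks ⇔ fewer than 4 successes in the first 5. With X ~ Binomial(5, 0.747), P(Y > 5) = P(X ≤ 3).
  k=0: C(5,0)·0.747^0·0.253^5 = 0.00104
  k=1: C(5,1)·0.747^1·0.253^4 = 0.01530
  k=2: C(5,2)·0.747^2·0.253^3 = 0.09037
  k=3: C(5,3)·0.747^3·0.253^2 = 0.26681
P(X ≤ 3) = 0.37352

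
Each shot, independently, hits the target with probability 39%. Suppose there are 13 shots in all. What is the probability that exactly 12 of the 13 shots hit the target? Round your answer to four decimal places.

0.0001

X ~ Binomial(n=13, p=0.39).
P(X=12) = C(13,12) · p^12 · (1−p)^1
= 13 · 1.2382e-05 · 0.61 = 0.000098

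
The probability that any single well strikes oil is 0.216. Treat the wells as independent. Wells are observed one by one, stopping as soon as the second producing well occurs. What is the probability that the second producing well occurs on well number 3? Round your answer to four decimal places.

Y = trial on which the second success occurs; negative binomial, r=2, p=0.216.
P(Y=3) = C(2,1) · p^2 · (1−p)^1
= 2 · 0.046656 · 0.784 = 0.073157

0.0732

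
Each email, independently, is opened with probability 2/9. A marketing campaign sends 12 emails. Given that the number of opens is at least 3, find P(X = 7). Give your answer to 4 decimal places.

0.0116

X ~ Binomial(12, 0.222222). Want P(X=7 | X≥3) = P(X=7) / P(X≥3).
P(X=7) = C(12,7)·0.222222^7·0.777778^5 = 0.006033
P(X≥3) = 1 − 0.049008 − 0.168027 − 0.264043 = 0.518922
Ratio = 0.006033 / 0.518922 = 0.011626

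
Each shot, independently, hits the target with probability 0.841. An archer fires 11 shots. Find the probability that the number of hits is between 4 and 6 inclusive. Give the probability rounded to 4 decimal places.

X ~ Binomial(11, 0.841); P(4 ≤ X ≤ 6) = Σ C(11,k) p^k (1−p)^(11−k) over k:
  k=4: C(11,4)·0.841^4·0.159^7 = 0.000424
  k=5: C(11,5)·0.841^5·0.159^6 = 0.003141
  k=6: C(11,6)·0.841^6·0.159^5 = 0.016611
Total = 0.020176

0.0202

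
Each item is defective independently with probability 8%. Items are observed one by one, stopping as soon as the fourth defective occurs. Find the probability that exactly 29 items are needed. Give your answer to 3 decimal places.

0.017

Y = trial on which the fourth success occurs; negative binomial, r=4, p=0.08.
P(Y=29) = C(28,3) · p^4 · (1−p)^25
= 3276 · 4.096e-05 · 0.12436 = 0.01669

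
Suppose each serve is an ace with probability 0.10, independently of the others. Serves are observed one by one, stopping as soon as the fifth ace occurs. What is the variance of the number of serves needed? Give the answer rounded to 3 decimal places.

Y = total serves until the fifth success; negative binomial with r=5, p=0.10.
Var(Y) = r(1−p)/p² = 5·0.90 / 0.10² = 450.00000

450.000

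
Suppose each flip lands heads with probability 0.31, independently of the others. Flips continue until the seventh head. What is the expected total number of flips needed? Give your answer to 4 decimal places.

Y = total flips until the seventh success; negative binomial with r=7, p=0.31.
E[Y] = r / p = 7 / 0.31 = 22.580645

22.5806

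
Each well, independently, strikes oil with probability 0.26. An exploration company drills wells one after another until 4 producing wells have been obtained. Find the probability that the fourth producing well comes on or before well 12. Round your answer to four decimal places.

0.3824

Finishing within 12 wells ⇔ at least 4 successes in the first 12. With X ~ Binomial(12, 0.26), P(Y ≤ 12) = 1 − P(X ≤ 3).
  k=0: C(12,0)·0.26^0·0.74^12 = 0.026964
  k=1: C(12,1)·0.26^1·0.74^11 = 0.113685
  k=2: C(12,2)·0.26^2·0.74^10 = 0.219689
  k=3: C(12,3)·0.26^3·0.74^9 = 0.257293
1 − 0.617631 = 0.382369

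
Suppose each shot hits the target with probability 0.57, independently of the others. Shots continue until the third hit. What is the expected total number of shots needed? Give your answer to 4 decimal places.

5.2632

Y = total shots until the third success; negative binomial with r=3, p=0.57.
E[Y] = r / p = 3 / 0.57 = 5.263158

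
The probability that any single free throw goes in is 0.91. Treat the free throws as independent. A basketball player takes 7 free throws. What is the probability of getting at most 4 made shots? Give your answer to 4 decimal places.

X ~ Binomial(7, 0.91); P(X ≤ 4) = Σ C(7,k) p^k (1−p)^(7−k) over k:
  k=0: C(7,0)·0.91^0·0.09^7 = 0.000000
  k=1: C(7,1)·0.91^1·0.09^6 = 0.000003
  k=2: C(7,2)·0.91^2·0.09^5 = 0.000103
  k=3: C(7,3)·0.91^3·0.09^4 = 0.001730
  k=4: C(7,4)·0.91^4·0.09^3 = 0.017497
Total = 0.019333

0.0193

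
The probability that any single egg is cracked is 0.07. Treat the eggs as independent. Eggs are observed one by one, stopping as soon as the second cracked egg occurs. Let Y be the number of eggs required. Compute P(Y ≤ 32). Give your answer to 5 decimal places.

Finishing within 32 eggs ⇔ at least 2 successes in the first 32. With X ~ Binomial(32, 0.07), P(Y ≤ 32) = 1 − P(X ≤ 1).
  k=0: C(32,0)·0.07^0·0.93^32 = 0.0980515
  k=1: C(32,1)·0.07^1·0.93^31 = 0.2361671
1 − 0.3342186 = 0.6657814

0.66578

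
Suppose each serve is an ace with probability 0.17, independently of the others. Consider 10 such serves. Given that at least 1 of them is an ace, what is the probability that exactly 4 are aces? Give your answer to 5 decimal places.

X ~ Binomial(10, 0.17). Want P(X=4 | X≥1) = P(X=4) / P(X≥1).
P(X=4) = C(10,4)·0.17^4·0.83^6 = 0.0573434
P(X≥1) = 1 − 0.1551604 = 0.8448396
Ratio = 0.0573434 / 0.8448396 = 0.0678749

0.06787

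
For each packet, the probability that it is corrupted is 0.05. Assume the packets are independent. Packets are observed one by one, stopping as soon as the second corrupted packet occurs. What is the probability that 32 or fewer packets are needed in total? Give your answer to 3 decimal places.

0.480

Finishing within 32 packets ⇔ at least 2 successes in the first 32. With X ~ Binomial(32, 0.05), P(Y ≤ 32) = 1 − P(X ≤ 1).
  k=0: C(32,0)·0.05^0·0.95^32 = 0.19371
  k=1: C(32,1)·0.05^1·0.95^31 = 0.32625
1 − 0.51996 = 0.48004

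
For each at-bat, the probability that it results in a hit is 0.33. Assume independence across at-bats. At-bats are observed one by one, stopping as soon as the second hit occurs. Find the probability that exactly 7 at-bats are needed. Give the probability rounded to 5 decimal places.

0.08822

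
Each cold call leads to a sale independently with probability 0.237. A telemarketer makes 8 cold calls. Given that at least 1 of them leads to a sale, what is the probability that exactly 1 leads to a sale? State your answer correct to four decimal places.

X ~ Binomial(8, 0.237). Want P(X=1 | X≥1) = P(X=1) / P(X≥1).
P(X=1) = C(8,1)·0.237^1·0.763^7 = 0.285437
P(X≥1) = 1 − 0.114867 = 0.885133
Ratio = 0.285437 / 0.885133 = 0.322479

0.3225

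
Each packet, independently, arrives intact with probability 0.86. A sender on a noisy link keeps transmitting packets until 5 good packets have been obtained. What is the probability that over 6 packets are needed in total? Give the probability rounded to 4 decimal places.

0.2003

Needing more than 6 packets ⇔ fewer than 5 successes in the first 6. With X ~ Binomial(6, 0.86), P(Y > 6) = P(X ≤ 4).
  k=0: C(6,0)·0.86^0·0.14^6 = 0.000008
  k=1: C(6,1)·0.86^1·0.14^5 = 0.000278
  k=2: C(6,2)·0.86^2·0.14^4 = 0.004262
  k=3: C(6,3)·0.86^3·0.14^3 = 0.034907
  k=4: C(6,4)·0.86^4·0.14^2 = 0.160820
P(X ≤ 4) = 0.200274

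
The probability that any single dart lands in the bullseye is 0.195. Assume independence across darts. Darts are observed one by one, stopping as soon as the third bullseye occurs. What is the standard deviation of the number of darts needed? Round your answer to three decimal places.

Y = total darts until the third success; negative binomial with r=3, p=0.195.
SD(Y) = √[r(1−p)/p²] = √(63.51085) = 7.96937

7.969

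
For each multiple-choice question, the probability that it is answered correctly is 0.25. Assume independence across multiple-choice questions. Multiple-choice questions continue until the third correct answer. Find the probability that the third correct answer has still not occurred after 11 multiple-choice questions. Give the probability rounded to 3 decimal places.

Needing more than 11 multiple-choice questions ⇔ fewer than 3 successes in the first 11. With X ~ Binomial(11, 0.25), P(Y > 11) = P(X ≤ 2).
  k=0: C(11,0)·0.25^0·0.75^11 = 0.04224
  k=1: C(11,1)·0.25^1·0.75^10 = 0.15486
  k=2: C(11,2)·0.25^2·0.75^9 = 0.25810
P(X ≤ 2) = 0.45520

0.455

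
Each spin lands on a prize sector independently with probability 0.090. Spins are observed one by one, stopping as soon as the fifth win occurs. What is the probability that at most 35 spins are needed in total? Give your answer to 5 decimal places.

Finishing within 35 spins ⇔ at least 5 successes in the first 35. With X ~ Binomial(35, 0.09), P(Y ≤ 35) = 1 − P(X ≤ 4).
  k=0: C(35,0)·0.09^0·0.91^35 = 0.0368510
  k=1: C(35,1)·0.09^1·0.91^34 = 0.1275610
  k=2: C(35,2)·0.09^2·0.91^33 = 0.2144707
  k=3: C(35,3)·0.09^3·0.91^32 = 0.2333252
  k=4: C(35,4)·0.09^4·0.91^31 = 0.1846090
1 − 0.7968169 = 0.2031831

0.20318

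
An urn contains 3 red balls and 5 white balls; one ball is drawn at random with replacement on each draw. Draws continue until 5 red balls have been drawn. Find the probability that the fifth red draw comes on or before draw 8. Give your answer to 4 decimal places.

0.1374

Finishing within 8 draws ⇔ at least 5 successes in the first 8. With X ~ Binomial(8, 0.375), P(Y ≤ 8) = 1 − P(X ≤ 4).
  k=0: C(8,0)·0.375^0·0.625^8 = 0.023283
  k=1: C(8,1)·0.375^1·0.625^7 = 0.111759
  k=2: C(8,2)·0.375^2·0.625^6 = 0.234693
  k=3: C(8,3)·0.375^3·0.625^5 = 0.281632
  k=4: C(8,4)·0.375^4·0.625^4 = 0.211224
1 − 0.862591 = 0.137409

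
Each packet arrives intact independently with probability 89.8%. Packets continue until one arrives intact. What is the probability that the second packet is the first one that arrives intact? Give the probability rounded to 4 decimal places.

0.0916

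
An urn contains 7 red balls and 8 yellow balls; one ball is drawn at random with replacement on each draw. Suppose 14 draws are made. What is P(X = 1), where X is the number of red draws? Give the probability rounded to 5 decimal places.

0.00185

X ~ Binomial(n=14, p=0.466667).
P(X=1) = C(14,1) · p^1 · (1−p)^13
= 14 · 0.46667 · 0.00028248 = 0.0018455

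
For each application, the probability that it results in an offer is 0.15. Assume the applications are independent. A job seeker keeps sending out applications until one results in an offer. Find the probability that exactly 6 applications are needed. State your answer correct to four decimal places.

0.0666

Geometric (trials to first success), p = 0.15.
P(Y = 6) = (1−p)^5 · p = 0.44371 · 0.15 = 0.066556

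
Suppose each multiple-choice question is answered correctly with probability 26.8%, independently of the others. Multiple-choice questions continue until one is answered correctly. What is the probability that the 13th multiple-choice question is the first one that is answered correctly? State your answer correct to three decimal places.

Geometric (trials to first success), p = 0.268.
P(Y = 13) = (1−p)^12 · p = 0.023666 · 0.268 = 0.00634

0.006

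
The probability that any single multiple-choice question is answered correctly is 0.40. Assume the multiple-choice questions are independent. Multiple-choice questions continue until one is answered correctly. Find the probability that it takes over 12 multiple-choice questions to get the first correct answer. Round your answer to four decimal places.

Y = number of multiple-choice questions to the first success; geometric, p = 0.40.
P(Y > 12) = P(first 12 all fail) = (1−p)^12 = 0.002177

0.0022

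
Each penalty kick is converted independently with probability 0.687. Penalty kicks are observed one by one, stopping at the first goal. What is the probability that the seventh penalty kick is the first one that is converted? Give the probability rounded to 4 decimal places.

Geometric (trials to first success), p = 0.687.
P(Y = 7) = (1−p)^6 · p = 0.0009403 · 0.687 = 0.000646

0.0006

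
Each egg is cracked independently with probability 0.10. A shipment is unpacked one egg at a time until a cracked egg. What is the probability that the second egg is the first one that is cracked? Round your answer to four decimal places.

Geometric (trials to first success), p = 0.10.
P(Y = 2) = (1−p)^1 · p = 0.9 · 0.10 = 0.090000

0.0900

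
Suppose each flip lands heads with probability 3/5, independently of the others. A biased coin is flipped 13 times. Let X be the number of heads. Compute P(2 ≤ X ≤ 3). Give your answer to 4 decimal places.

X ~ Binomial(13, 0.60); P(2 ≤ X ≤ 3) = Σ C(13,k) p^k (1−p)^(13−k) over k:
  k=2: C(13,2)·0.60^2·0.40^11 = 0.001178
  k=3: C(13,3)·0.60^3·0.40^10 = 0.006478
Total = 0.007655

0.0077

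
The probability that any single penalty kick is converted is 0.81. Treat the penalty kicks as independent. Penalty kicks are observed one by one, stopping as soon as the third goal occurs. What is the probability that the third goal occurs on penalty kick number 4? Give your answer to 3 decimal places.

0.303

Y = trial on which the third success occurs; negative binomial, r=3, p=0.81.
P(Y=4) = C(3,2) · p^3 · (1−p)^1
= 3 · 0.53144 · 0.19 = 0.30292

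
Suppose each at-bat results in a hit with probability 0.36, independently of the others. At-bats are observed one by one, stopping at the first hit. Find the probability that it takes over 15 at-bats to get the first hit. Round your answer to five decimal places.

Y = number of at-bats to the first success; geometric, p = 0.36.
P(Y > 15) = P(first 15 all fail) = (1−p)^15 = 0.0012379

0.00124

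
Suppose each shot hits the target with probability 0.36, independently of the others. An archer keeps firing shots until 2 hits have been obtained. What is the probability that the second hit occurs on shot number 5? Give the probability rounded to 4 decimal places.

Y = trial on which the second success occurs; negative binomial, r=2, p=0.36.
P(Y=5) = C(4,1) · p^2 · (1−p)^3
= 4 · 0.1296 · 0.26214 = 0.135895

0.1359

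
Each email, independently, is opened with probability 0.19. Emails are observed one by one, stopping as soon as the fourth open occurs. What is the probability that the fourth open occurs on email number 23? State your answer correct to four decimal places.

Y = trial on which the fourth success occurs; negative binomial, r=4, p=0.19.
P(Y=23) = C(22,3) · p^4 · (1−p)^19
= 1540 · 0.0013032 · 0.018248 = 0.036623

0.0366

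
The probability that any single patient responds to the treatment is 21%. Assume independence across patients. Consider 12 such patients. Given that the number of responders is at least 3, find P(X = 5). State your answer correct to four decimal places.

0.1303

X ~ Binomial(12, 0.21). Want P(X=5 | X≥3) = P(X=5) / P(X≥3).
P(X=5) = C(12,5)·0.21^5·0.79^7 = 0.062117
P(X≥3) = 1 − 0.059092 − 0.188494 − 0.275584 = 0.476830
Ratio = 0.062117 / 0.476830 = 0.130271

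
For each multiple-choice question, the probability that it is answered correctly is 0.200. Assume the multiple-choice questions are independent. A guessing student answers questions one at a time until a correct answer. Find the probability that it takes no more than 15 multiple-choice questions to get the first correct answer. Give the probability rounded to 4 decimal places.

Y = number of multiple-choice questions to the first success; geometric, p = 0.20.
P(Y ≤ 15) = 1 − (1−p)^15 = 1 − 0.035184 = 0.964816

0.9648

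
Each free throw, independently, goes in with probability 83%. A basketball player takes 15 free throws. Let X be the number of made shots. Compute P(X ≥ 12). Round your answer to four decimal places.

0.7571

X ~ Binomial(15, 0.83); P(X ≥ 12) = Σ C(15,k) p^k (1−p)^(15−k) over k:
  k=12: C(15,12)·0.83^12·0.17^3 = 0.238944
  k=13: C(15,13)·0.83^13·0.17^2 = 0.269217
  k=14: C(15,14)·0.83^14·0.17^1 = 0.187773
  k=15: C(15,15)·0.83^15·0.17^0 = 0.061118
Total = 0.757052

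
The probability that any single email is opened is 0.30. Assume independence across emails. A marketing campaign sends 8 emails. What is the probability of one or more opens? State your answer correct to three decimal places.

P(at least one) = 1 − P(none) = 1 − (1 − 0.30)^8
= 1 − 0.05765 = 0.94235

0.942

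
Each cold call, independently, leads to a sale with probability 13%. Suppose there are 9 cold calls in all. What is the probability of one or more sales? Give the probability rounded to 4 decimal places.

0.7145

P(at least one) = 1 − P(none) = 1 − (1 − 0.13)^9
= 1 − 0.285544 = 0.714456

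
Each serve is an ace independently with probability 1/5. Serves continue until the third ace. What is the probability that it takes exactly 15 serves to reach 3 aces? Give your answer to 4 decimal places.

0.0500

Y = trial on which the third success occurs; negative binomial, r=3, p=0.20.
P(Y=15) = C(14,2) · p^3 · (1−p)^12
= 91 · 0.008 · 0.068719 = 0.050028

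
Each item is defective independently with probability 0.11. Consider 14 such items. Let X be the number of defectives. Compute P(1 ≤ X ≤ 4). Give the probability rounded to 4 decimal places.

0.7906

X ~ Binomial(14, 0.11); P(1 ≤ X ≤ 4) = Σ C(14,k) p^k (1−p)^(14−k) over k:
  k=1: C(14,1)·0.11^1·0.89^13 = 0.338525
  k=2: C(14,2)·0.11^2·0.89^12 = 0.271961
  k=3: C(14,3)·0.11^3·0.89^11 = 0.134453
  k=4: C(14,4)·0.11^4·0.89^10 = 0.045699
Total = 0.790638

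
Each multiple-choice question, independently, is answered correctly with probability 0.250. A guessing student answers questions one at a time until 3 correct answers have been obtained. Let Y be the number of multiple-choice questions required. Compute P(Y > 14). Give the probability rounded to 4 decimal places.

Needing more than 14 multiple-choice questions ⇔ fewer than 3 successes in the first 14. With X ~ Binomial(14, 0.25), P(Y > 14) = P(X ≤ 2).
  k=0: C(14,0)·0.25^0·0.75^14 = 0.017818
  k=1: C(14,1)·0.25^1·0.75^13 = 0.083150
  k=2: C(14,2)·0.25^2·0.75^12 = 0.180159
P(X ≤ 2) = 0.281128

0.2811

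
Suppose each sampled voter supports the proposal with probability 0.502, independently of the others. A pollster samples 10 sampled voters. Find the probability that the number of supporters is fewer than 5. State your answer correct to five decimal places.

X ~ Binomial(10, 0.502); P(X ≤ 4) = Σ C(10,k) p^k (1−p)^(10−k) over k:
  k=0: C(10,0)·0.502^0·0.498^10 = 0.0009382
  k=1: C(10,1)·0.502^1·0.498^9 = 0.0094573
  k=2: C(10,2)·0.502^2·0.498^8 = 0.0428997
  k=3: C(10,3)·0.502^3·0.498^7 = 0.1153182
  k=4: C(10,4)·0.502^4·0.498^6 = 0.2034278
Total = 0.3720412

0.37204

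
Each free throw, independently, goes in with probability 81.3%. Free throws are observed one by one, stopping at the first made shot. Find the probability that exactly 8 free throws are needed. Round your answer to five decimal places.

Geometric (trials to first success), p = 0.813.
P(Y = 8) = (1−p)^7 · p = 7.9963e-06 · 0.813 = 0.0000065

0.00001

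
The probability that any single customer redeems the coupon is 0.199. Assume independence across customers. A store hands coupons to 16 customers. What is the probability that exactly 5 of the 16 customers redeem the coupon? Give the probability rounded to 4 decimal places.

X ~ Binomial(n=16, p=0.199).
P(X=5) = C(16,5) · p^5 · (1−p)^11
= 4368 · 0.00031208 · 0.087088 = 0.118715

0.1187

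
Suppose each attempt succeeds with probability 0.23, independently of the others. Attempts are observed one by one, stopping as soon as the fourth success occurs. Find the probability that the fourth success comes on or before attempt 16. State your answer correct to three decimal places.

0.520

Finishing within 16 attempts ⇔ at least 4 successes in the first 16. With X ~ Binomial(16, 0.23), P(Y ≤ 16) = 1 − P(X ≤ 3).
  k=0: C(16,0)·0.23^0·0.77^16 = 0.01527
  k=1: C(16,1)·0.23^1·0.77^15 = 0.07298
  k=2: C(16,2)·0.23^2·0.77^14 = 0.16350
  k=3: C(16,3)·0.23^3·0.77^13 = 0.22790
1 − 0.47965 = 0.52035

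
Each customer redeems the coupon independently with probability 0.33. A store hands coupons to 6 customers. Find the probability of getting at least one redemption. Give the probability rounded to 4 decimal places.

P(at least one) = 1 − P(none) = 1 − (1 − 0.33)^6
= 1 − 0.090458 = 0.909542

0.9095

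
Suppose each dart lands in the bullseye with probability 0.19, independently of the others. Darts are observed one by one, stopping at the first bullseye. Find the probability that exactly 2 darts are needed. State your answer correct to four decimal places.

0.1539

Geometric (trials to first success), p = 0.19.
P(Y = 2) = (1−p)^1 · p = 0.81 · 0.19 = 0.153900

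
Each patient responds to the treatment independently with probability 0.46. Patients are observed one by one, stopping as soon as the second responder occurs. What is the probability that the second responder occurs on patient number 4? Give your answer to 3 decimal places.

Y = trial on which the second success occurs; negative binomial, r=2, p=0.46.
P(Y=4) = C(3,1) · p^2 · (1−p)^2
= 3 · 0.2116 · 0.2916 = 0.18511

0.185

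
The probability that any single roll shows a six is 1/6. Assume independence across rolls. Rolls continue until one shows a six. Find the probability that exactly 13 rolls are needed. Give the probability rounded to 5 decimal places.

Geometric (trials to first success), p = 0.166667.
P(Y = 13) = (1−p)^12 · p = 0.11216 · 0.166667 = 0.0186928

0.01869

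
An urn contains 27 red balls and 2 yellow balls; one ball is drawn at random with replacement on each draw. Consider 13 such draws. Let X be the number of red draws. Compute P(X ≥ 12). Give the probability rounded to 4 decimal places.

0.7753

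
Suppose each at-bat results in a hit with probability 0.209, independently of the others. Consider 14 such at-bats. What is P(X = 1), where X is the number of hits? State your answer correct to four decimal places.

0.1389

X ~ Binomial(n=14, p=0.209).
P(X=1) = C(14,1) · p^1 · (1−p)^13
= 14 · 0.209 · 0.047456 = 0.138857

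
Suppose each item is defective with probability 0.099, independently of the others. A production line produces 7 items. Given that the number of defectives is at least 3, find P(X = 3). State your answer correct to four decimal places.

0.8949

X ~ Binomial(7, 0.099). Want P(X=3 | X≥3) = P(X=3) / P(X≥3).
P(X=3) = C(7,3)·0.099^3·0.901^4 = 0.022381
P(X≥3) = 1 − 0.482029 − 0.370751 − 0.122212 = 0.025008
Ratio = 0.022381 / 0.025008 = 0.894942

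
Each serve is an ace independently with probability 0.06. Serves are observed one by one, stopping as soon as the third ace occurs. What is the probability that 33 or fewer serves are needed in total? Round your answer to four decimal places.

Finishing within 33 serves ⇔ at least 3 successes in the first 33. With X ~ Binomial(33, 0.06), P(Y ≤ 33) = 1 − P(X ≤ 2).
  k=0: C(33,0)·0.06^0·0.94^33 = 0.129783
  k=1: C(33,1)·0.06^1·0.94^32 = 0.273374
  k=2: C(33,2)·0.06^2·0.94^31 = 0.279190
1 − 0.682347 = 0.317653

0.3177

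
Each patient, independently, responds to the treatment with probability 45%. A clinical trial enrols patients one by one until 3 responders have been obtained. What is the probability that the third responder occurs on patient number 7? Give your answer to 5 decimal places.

Y = trial on which the third success occurs; negative binomial, r=3, p=0.45.
P(Y=7) = C(6,2) · p^3 · (1−p)^4
= 15 · 0.091125 · 0.091506 = 0.1250776

0.12508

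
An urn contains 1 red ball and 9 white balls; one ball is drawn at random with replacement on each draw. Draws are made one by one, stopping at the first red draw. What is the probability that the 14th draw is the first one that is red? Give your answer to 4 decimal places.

0.0254

Geometric (trials to first success), p = 0.10.
P(Y = 14) = (1−p)^13 · p = 0.25419 · 0.10 = 0.025419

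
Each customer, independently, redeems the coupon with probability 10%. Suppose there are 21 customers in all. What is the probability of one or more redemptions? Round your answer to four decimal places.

0.8906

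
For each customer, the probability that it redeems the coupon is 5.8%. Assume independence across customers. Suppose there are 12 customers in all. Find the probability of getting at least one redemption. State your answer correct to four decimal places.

0.5118

P(at least one) = 1 − P(none) = 1 − (1 − 0.058)^12
= 1 − 0.488215 = 0.511785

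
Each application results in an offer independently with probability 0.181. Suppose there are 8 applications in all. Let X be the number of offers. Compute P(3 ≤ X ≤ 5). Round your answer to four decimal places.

0.1621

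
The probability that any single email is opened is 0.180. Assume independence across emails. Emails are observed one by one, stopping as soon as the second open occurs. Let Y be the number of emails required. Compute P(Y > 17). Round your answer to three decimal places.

0.162

Needing more than 17 emails ⇔ fewer than 2 successes in the first 17. With X ~ Binomial(17, 0.18), P(Y > 17) = P(X ≤ 1).
  k=0: C(17,0)·0.18^0·0.82^17 = 0.03426
  k=1: C(17,1)·0.18^1·0.82^16 = 0.12786
P(X ≤ 1) = 0.16213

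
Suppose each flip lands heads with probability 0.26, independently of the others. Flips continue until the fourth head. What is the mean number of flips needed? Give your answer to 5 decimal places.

15.38462

Y = total flips until the fourth success; negative binomial with r=4, p=0.26.
E[Y] = r / p = 4 / 0.26 = 15.3846154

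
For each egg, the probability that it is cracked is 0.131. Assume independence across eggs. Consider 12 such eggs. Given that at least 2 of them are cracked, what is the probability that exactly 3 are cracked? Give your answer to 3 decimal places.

0.292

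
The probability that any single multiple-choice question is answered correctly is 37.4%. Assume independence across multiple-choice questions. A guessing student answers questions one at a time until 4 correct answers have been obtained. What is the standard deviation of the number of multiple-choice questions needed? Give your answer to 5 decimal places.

Y = total multiple-choice questions until the fourth success; negative binomial with r=4, p=0.374.
SD(Y) = √[r(1−p)/p²] = √(17.9015700) = 4.2310247

4.23102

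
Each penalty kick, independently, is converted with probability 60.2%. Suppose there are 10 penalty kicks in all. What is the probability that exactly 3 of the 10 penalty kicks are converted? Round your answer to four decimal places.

X ~ Binomial(n=10, p=0.602).
P(X=3) = C(10,3) · p^3 · (1−p)^7
= 120 · 0.21817 · 0.0015819 = 0.041414

0.0414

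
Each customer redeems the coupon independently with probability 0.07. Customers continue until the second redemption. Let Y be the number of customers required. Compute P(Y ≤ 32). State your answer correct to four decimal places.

0.6658

Finishing within 32 customers ⇔ at least 2 successes in the first 32. With X ~ Binomial(32, 0.07), P(Y ≤ 32) = 1 − P(X ≤ 1).
  k=0: C(32,0)·0.07^0·0.93^32 = 0.098052
  k=1: C(32,1)·0.07^1·0.93^31 = 0.236167
1 − 0.334219 = 0.665781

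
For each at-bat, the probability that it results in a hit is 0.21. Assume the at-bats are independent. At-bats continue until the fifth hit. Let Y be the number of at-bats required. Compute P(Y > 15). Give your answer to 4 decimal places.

Needing more than 15 at-bats ⇔ fewer than 5 successes in the first 15. With X ~ Binomial(15, 0.21), P(Y > 15) = P(X ≤ 4).
  k=0: C(15,0)·0.21^0·0.79^15 = 0.029134
  k=1: C(15,1)·0.21^1·0.79^14 = 0.116169
  k=2: C(15,2)·0.21^2·0.79^13 = 0.216162
  k=3: C(15,3)·0.21^3·0.79^12 = 0.248997
  k=4: C(15,4)·0.21^4·0.79^11 = 0.198567
P(X ≤ 4) = 0.809030

0.8090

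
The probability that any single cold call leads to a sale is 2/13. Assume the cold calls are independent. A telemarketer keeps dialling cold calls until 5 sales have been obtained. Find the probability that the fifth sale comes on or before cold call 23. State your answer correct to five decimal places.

Finishing within 23 cold calls ⇔ at least 5 successes in the first 23. With X ~ Binomial(23, 0.153846), P(Y ≤ 23) = 1 − P(X ≤ 4).
  k=0: C(23,0)·0.153846^0·0.846154^23 = 0.0214454
  k=1: C(23,1)·0.153846^1·0.846154^22 = 0.0896809
  k=2: C(23,2)·0.153846^2·0.846154^21 = 0.1793617
  k=3: C(23,3)·0.153846^3·0.846154^20 = 0.2282786
  k=4: C(23,4)·0.153846^4·0.846154^19 = 0.2075260
1 − 0.7262926 = 0.2737074

0.27371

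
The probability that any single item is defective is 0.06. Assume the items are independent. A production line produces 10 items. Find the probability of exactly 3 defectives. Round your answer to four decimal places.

0.0168

X ~ Binomial(n=10, p=0.06).
P(X=3) = C(10,3) · p^3 · (1−p)^7
= 120 · 0.000216 · 0.64848 = 0.016809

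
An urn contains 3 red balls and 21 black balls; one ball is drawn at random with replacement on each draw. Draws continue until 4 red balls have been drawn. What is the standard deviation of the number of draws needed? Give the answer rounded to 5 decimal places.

Y = total draws until the fourth success; negative binomial with r=4, p=0.125.
SD(Y) = √[r(1−p)/p²] = √(224.0000000) = 14.9666295

14.96663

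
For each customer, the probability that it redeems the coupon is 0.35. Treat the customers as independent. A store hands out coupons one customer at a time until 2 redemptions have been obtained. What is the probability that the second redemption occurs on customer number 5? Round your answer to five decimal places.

0.13457

Y = trial on which the second success occurs; negative binomial, r=2, p=0.35.
P(Y=5) = C(4,1) · p^2 · (1−p)^3
= 4 · 0.1225 · 0.27463 = 0.1345662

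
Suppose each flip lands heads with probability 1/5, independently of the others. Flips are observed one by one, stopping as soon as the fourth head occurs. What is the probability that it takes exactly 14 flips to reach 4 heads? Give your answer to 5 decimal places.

0.04913

Y = trial on which the fourth success occurs; negative binomial, r=4, p=0.20.
P(Y=14) = C(13,3) · p^4 · (1−p)^10
= 286 · 0.0016 · 0.10737 = 0.0491344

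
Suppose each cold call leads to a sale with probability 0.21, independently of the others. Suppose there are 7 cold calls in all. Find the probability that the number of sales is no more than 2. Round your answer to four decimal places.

0.8343

X ~ Binomial(7, 0.21); P(X ≤ 2) = Σ C(7,k) p^k (1−p)^(7−k) over k:
  k=0: C(7,0)·0.21^0·0.79^7 = 0.192039
  k=1: C(7,1)·0.21^1·0.79^6 = 0.357339
  k=2: C(7,2)·0.21^2·0.79^5 = 0.284966
Total = 0.834344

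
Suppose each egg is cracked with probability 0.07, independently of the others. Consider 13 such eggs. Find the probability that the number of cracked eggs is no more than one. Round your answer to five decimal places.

0.77022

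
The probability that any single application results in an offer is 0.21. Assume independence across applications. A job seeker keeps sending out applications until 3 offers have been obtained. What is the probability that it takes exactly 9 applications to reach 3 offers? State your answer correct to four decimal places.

Y = trial on which the third success occurs; negative binomial, r=3, p=0.21.
P(Y=9) = C(8,2) · p^3 · (1−p)^6
= 28 · 0.009261 · 0.24309 = 0.063035

0.0630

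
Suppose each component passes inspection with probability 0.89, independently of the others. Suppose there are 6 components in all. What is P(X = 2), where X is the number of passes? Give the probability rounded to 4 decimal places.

X ~ Binomial(n=6, p=0.89).
P(X=2) = C(6,2) · p^2 · (1−p)^4
= 15 · 0.7921 · 0.00014641 = 0.001740

0.0017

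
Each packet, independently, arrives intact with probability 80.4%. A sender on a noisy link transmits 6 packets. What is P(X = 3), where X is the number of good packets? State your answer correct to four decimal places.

X ~ Binomial(n=6, p=0.804).
P(X=3) = C(6,3) · p^3 · (1−p)^3
= 20 · 0.51972 · 0.0075295 = 0.078265

0.0783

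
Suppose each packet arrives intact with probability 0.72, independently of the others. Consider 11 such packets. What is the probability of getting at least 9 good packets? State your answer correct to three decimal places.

X ~ Binomial(11, 0.72); P(X ≥ 9) = Σ C(11,k) p^k (1−p)^(11−k) over k:
  k=9: C(11,9)·0.72^9·0.28^2 = 0.22422
  k=10: C(11,10)·0.72^10·0.28^1 = 0.11531
  k=11: C(11,11)·0.72^11·0.28^0 = 0.02696
Total = 0.36649

0.366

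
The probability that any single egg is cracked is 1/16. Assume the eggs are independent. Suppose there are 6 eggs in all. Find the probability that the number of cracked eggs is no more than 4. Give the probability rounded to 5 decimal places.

X ~ Binomial(6, 0.0625); P(X ≤ 4) = Σ C(6,k) p^k (1−p)^(6−k) over k:
  k=0: C(6,0)·0.0625^0·0.9375^6 = 0.6789342
  k=1: C(6,1)·0.0625^1·0.9375^5 = 0.2715737
  k=2: C(6,2)·0.0625^2·0.9375^4 = 0.0452623
  k=3: C(6,3)·0.0625^3·0.9375^3 = 0.0040233
  k=4: C(6,4)·0.0625^4·0.9375^2 = 0.0002012
Total = 0.9999946

0.99999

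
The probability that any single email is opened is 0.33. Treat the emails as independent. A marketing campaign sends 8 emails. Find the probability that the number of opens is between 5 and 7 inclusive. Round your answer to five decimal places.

X ~ Binomial(8, 0.33); P(5 ≤ X ≤ 7) = Σ C(8,k) p^k (1−p)^(8−k) over k:
  k=5: C(8,5)·0.33^5·0.67^3 = 0.0659147
  k=6: C(8,6)·0.33^6·0.67^2 = 0.0162327
  k=7: C(8,7)·0.33^7·0.67^1 = 0.0022843
Total = 0.0844317

0.08443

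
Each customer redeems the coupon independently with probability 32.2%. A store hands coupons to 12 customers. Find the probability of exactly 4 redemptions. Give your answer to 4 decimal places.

X ~ Binomial(n=12, p=0.322).
P(X=4) = C(12,4) · p^4 · (1−p)^8
= 495 · 0.01075 · 0.044652 = 0.237611

0.2376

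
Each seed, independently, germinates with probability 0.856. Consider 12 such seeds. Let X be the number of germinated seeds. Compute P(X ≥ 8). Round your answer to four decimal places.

0.9797

X ~ Binomial(12, 0.856); P(X ≥ 8) = Σ C(12,k) p^k (1−p)^(12−k) over k:
  k=8: C(12,8)·0.856^8·0.144^4 = 0.061354
  k=9: C(12,9)·0.856^9·0.144^3 = 0.162097
  k=10: C(12,10)·0.856^10·0.144^2 = 0.289072
  k=11: C(12,11)·0.856^11·0.144^1 = 0.312432
  k=12: C(12,12)·0.856^12·0.144^0 = 0.154769
Total = 0.979725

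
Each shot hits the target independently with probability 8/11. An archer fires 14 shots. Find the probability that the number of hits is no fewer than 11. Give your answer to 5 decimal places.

X ~ Binomial(14, 0.727273); P(X ≥ 11) = Σ C(14,k) p^k (1−p)^(14−k) over k:
  k=11: C(14,11)·0.727273^11·0.272727^3 = 0.2223092
  k=12: C(14,12)·0.727273^12·0.272727^2 = 0.1482061
  k=13: C(14,13)·0.727273^13·0.272727^1 = 0.0608025
  k=14: C(14,14)·0.727273^14·0.272727^0 = 0.0115814
Total = 0.4428993

0.44290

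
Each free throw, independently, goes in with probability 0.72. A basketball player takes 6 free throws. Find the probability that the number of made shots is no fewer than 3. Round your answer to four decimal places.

0.9443

X ~ Binomial(6, 0.72); P(X ≥ 3) = Σ C(6,k) p^k (1−p)^(6−k) over k:
  k=3: C(6,3)·0.72^3·0.28^3 = 0.163871
  k=4: C(6,4)·0.72^4·0.28^2 = 0.316037
  k=5: C(6,5)·0.72^5·0.28^1 = 0.325066
  k=6: C(6,6)·0.72^6·0.28^0 = 0.139314
Total = 0.944288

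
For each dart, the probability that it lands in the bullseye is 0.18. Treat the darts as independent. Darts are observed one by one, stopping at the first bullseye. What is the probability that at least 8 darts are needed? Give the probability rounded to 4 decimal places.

Y = number of darts to the first success; geometric, p = 0.18.
P(Y > 7) = P(first 7 all fail) = (1−p)^7 = 0.249285

0.2493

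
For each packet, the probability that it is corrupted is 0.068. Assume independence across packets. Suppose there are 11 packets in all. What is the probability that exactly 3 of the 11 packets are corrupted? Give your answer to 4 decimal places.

0.0295

X ~ Binomial(n=11, p=0.068).
P(X=3) = C(11,3) · p^3 · (1−p)^8
= 165 · 0.00031443 · 0.56928 = 0.029535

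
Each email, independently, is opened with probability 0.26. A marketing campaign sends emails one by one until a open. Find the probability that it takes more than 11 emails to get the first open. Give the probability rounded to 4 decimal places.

0.0364

Y = number of emails to the first success; geometric, p = 0.26.
P(Y > 11) = P(first 11 all fail) = (1−p)^11 = 0.036438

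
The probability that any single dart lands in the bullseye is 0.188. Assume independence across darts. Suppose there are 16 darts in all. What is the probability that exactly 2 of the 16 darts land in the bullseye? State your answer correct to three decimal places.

0.230

X ~ Binomial(n=16, p=0.188).
P(X=2) = C(16,2) · p^2 · (1−p)^14
= 120 · 0.035344 · 0.054173 = 0.22976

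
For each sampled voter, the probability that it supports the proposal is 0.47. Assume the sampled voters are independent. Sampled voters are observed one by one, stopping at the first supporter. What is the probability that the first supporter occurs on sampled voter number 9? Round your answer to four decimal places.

0.0029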